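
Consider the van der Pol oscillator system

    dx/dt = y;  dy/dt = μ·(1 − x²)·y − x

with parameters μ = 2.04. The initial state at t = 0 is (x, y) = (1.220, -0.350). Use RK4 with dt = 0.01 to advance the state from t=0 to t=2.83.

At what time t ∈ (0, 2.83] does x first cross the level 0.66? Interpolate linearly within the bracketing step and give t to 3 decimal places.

t=0.000: state=(1.220, -0.350)
step 1 (dt=0.01): k1=(-0.350, -0.871), k2=(-0.354, -0.868), k3=(-0.354, -0.868), k4=(-0.359, -0.865); state += dt/6·(k1+2k2+2k3+k4)
t=0.010: state=(1.216, -0.359)
t=0.020: state=(1.213, -0.367)
t=0.030: state=(1.209, -0.376)
continuing one RK4 step at a time; state shown every 10 steps (Δt=0.1):
t=0.100: state=(1.181, -0.435)
t=0.200: state=(1.133, -0.518)
t=0.300: state=(1.077, -0.603)
t=0.400: state=(1.012, -0.695)
t=0.500: state=(0.938, -0.800)
t=0.600: state=(0.852, -0.925)
t=0.700: state=(0.752, -1.078)
t=0.770: state=(0.672, -1.208)
next step: t=0.780: state=(0.660, -1.228) — x has crossed 0.66
linear interpolation between t=0.770 (0.67184) and t=0.780 (0.65966) → t≈0.780

t = 0.780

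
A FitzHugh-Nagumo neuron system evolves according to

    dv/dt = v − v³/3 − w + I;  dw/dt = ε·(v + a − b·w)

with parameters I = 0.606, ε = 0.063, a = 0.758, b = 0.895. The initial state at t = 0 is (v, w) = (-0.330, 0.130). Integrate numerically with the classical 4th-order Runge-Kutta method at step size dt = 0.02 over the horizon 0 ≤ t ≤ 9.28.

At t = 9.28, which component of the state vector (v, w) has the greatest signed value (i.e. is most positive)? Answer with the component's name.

largest component: v

t=0.000: state=(-0.330, 0.130)
step 1 (dt=0.02): k1=(0.158, 0.020), k2=(0.159, 0.020), k3=(0.159, 0.020), k4=(0.160, 0.020); state += dt/6·(k1+2k2+2k3+k4)
t=0.020: state=(-0.327, 0.130)
t=0.040: state=(-0.324, 0.131)
t=0.060: state=(-0.320, 0.131)
continuing one RK4 step at a time; state shown every 25 steps (Δt=0.5):
t=0.500: state=(-0.233, 0.141)
t=1.000: state=(-0.086, 0.156)
t=1.500: state=(0.146, 0.176)
t=2.000: state=(0.504, 0.204)
t=2.500: state=(0.990, 0.245)
t=3.000: state=(1.450, 0.300)
t=3.500: state=(1.704, 0.365)
t=4.000: state=(1.785, 0.433)
t=4.500: state=(1.792, 0.500)
t=5.000: state=(1.774, 0.565)
t=5.500: state=(1.749, 0.627)
t=6.000: state=(1.720, 0.687)
t=6.500: state=(1.691, 0.745)
t=7.000: state=(1.661, 0.800)
t=7.500: state=(1.631, 0.852)
t=8.000: state=(1.600, 0.902)
t=8.500: state=(1.569, 0.950)
t=9.000: state=(1.538, 0.995)
t=9.280: state=(1.520, 1.020)
compare at T: v=1.520, w=1.020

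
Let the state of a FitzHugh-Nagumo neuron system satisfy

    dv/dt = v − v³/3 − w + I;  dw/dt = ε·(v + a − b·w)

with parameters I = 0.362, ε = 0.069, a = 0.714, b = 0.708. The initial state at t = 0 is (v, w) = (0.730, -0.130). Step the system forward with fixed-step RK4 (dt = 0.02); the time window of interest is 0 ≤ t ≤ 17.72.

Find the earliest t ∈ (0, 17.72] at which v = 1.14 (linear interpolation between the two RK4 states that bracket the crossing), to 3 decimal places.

t = 0.366

t=0.000: state=(0.730, -0.130)
step 1 (dt=0.02): k1=(1.092, 0.106), k2=(1.096, 0.107), k3=(1.096, 0.107), k4=(1.100, 0.107); state += dt/6·(k1+2k2+2k3+k4)
t=0.020: state=(0.752, -0.128)
t=0.040: state=(0.774, -0.126)
t=0.060: state=(0.796, -0.124)
t=0.360: state=(1.133, -0.087)
next step: t=0.380: state=(1.155, -0.085) — v has crossed 1.14
linear interpolation between t=0.360 (1.13345) and t=0.380 (1.15531) → t≈0.366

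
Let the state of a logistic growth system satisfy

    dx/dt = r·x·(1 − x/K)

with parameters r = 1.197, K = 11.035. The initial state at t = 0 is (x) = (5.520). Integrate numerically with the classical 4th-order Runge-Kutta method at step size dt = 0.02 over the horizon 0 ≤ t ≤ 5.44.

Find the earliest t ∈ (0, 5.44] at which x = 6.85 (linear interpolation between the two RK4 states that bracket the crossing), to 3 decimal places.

t = 0.411

t=0.000: state=(5.520)
step 1 (dt=0.02): k1=(3.302), k2=(3.302), k3=(3.302), k4=(3.302); state += dt/6·(k1+2k2+2k3+k4)
t=0.020: state=(5.586)
t=0.040: state=(5.652)
t=0.060: state=(5.718)
continuing one RK4 step at a time; state shown every 10 steps (Δt=0.2):
t=0.200: state=(6.177)
t=0.400: state=(6.816)
next step: t=0.420: state=(6.878) — x has crossed 6.85
linear interpolation between t=0.400 (6.81608) and t=0.420 (6.87829) → t≈0.411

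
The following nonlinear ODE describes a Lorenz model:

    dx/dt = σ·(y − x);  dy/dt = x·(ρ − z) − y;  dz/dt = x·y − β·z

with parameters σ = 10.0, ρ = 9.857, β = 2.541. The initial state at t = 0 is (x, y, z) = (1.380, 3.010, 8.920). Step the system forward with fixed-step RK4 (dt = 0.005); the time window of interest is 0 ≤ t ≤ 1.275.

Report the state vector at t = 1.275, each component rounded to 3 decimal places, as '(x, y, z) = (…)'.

(x, y, z) = (3.841, 4.087, 7.583)

t=0.000: state=(1.380, 3.010, 8.920)
step 1 (dt=0.005): k1=(16.300, -1.717, -18.512), k2=(15.850, -1.609, -18.278), k3=(15.864, -1.611, -18.282), k4=(15.426, -1.501, -18.053); state += dt/6·(k1+2k2+2k3+k4)
t=0.005: state=(1.459, 3.002, 8.829)
t=0.010: state=(1.534, 2.995, 8.739)
t=0.015: state=(1.605, 2.989, 8.652)
continuing one RK4 step at a time; state shown every 10 steps (Δt=0.05):
t=0.050: state=(2.011, 2.980, 8.098)
t=0.100: state=(2.407, 3.064, 7.447)
t=0.150: state=(2.702, 3.249, 6.938)
t=0.200: state=(2.973, 3.523, 6.561)
t=0.250: state=(3.262, 3.873, 6.320)
t=0.300: state=(3.588, 4.285, 6.222)
t=0.350: state=(3.958, 4.741, 6.281)
t=0.400: state=(4.367, 5.215, 6.506)
t=0.450: state=(4.799, 5.668, 6.905)
t=0.500: state=(5.225, 6.046, 7.465)
t=0.550: state=(5.606, 6.294, 8.150)
t=0.600: state=(5.897, 6.361, 8.895)
t=0.650: state=(6.057, 6.224, 9.608)
t=0.700: state=(6.060, 5.903, 10.193)
t=0.750: state=(5.905, 5.455, 10.576)
t=0.800: state=(5.623, 4.960, 10.724)
t=0.850: state=(5.261, 4.493, 10.651)
t=0.900: state=(4.873, 4.106, 10.400)
t=0.950: state=(4.507, 3.822, 10.028)
t=1.000: state=(4.196, 3.645, 9.591)
t=1.050: state=(3.959, 3.565, 9.134)
t=1.100: state=(3.803, 3.570, 8.692)
t=1.150: state=(3.725, 3.647, 8.290)
t=1.200: state=(3.722, 3.786, 7.949)
t=1.250: state=(3.786, 3.976, 7.684)
t=1.275: state=(3.841, 4.087, 7.583)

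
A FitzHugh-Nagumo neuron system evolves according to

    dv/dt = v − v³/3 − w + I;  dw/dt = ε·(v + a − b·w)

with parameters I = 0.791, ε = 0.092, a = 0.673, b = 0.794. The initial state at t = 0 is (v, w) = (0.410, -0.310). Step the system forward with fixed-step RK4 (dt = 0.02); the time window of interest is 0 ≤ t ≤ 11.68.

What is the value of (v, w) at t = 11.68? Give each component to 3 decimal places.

(v, w) = (1.223, 1.509)

t=0.000: state=(0.410, -0.310)
step 1 (dt=0.02): k1=(1.488, 0.122), k2=(1.499, 0.124), k3=(1.499, 0.124), k4=(1.510, 0.125); state += dt/6·(k1+2k2+2k3+k4)
t=0.020: state=(0.440, -0.308)
t=0.040: state=(0.470, -0.305)
t=0.060: state=(0.501, -0.302)
continuing one RK4 step at a time; state shown every 25 steps (Δt=0.5):
t=0.500: state=(1.236, -0.232)
t=1.000: state=(1.833, -0.122)
t=1.500: state=(2.005, 0.001)
t=2.000: state=(2.013, 0.122)
t=2.500: state=(1.985, 0.239)
t=3.000: state=(1.948, 0.349)
t=3.500: state=(1.910, 0.454)
t=4.000: state=(1.872, 0.554)
t=4.500: state=(1.833, 0.648)
t=5.000: state=(1.794, 0.737)
t=5.500: state=(1.755, 0.821)
t=6.000: state=(1.716, 0.901)
t=6.500: state=(1.677, 0.975)
t=7.000: state=(1.637, 1.046)
t=7.500: state=(1.597, 1.112)
t=8.000: state=(1.556, 1.173)
t=8.500: state=(1.515, 1.231)
t=9.000: state=(1.472, 1.285)
t=9.500: state=(1.429, 1.335)
t=10.000: state=(1.385, 1.381)
t=10.500: state=(1.339, 1.423)
t=11.000: state=(1.291, 1.462)
t=11.500: state=(1.242, 1.497)
t=11.680: state=(1.223, 1.509)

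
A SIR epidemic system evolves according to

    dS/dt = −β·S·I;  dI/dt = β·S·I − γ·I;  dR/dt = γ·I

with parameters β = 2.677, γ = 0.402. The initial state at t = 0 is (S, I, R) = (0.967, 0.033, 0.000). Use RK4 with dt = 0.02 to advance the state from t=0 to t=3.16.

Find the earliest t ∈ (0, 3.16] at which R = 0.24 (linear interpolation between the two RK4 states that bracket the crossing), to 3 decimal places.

t = 2.140

t=0.000: state=(0.967, 0.033, 0.000)
step 1 (dt=0.02): k1=(-0.085, 0.072, 0.013), k2=(-0.087, 0.074, 0.014), k3=(-0.087, 0.074, 0.014), k4=(-0.089, 0.075, 0.014); state += dt/6·(k1+2k2+2k3+k4)
t=0.020: state=(0.965, 0.034, 0.000)
t=0.040: state=(0.963, 0.036, 0.001)
t=0.060: state=(0.962, 0.038, 0.001)
continuing one RK4 step at a time; state shown every 10 steps (Δt=0.2):
t=0.200: state=(0.946, 0.051, 0.003)
t=0.400: state=(0.914, 0.077, 0.008)
t=0.600: state=(0.869, 0.115, 0.016)
t=0.800: state=(0.807, 0.166, 0.027)
t=1.000: state=(0.726, 0.231, 0.043)
t=1.200: state=(0.628, 0.307, 0.065)
t=1.400: state=(0.522, 0.385, 0.093)
t=1.600: state=(0.416, 0.457, 0.127)
t=1.800: state=(0.321, 0.513, 0.166)
t=2.000: state=(0.241, 0.550, 0.209)
t=2.140: state=(0.196, 0.564, 0.240)
next step: t=2.160: state=(0.190, 0.566, 0.245) — R has crossed 0.24
linear interpolation between t=2.140 (0.23997) and t=2.160 (0.24451) → t≈2.140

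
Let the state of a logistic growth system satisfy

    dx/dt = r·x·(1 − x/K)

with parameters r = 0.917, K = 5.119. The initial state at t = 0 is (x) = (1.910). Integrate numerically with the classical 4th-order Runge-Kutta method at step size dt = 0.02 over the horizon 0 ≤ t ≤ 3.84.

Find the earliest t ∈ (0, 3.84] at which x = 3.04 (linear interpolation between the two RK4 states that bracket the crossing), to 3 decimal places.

t = 0.980

t=0.000: state=(1.910)
step 1 (dt=0.02): k1=(1.098), k2=(1.100), k3=(1.101), k4=(1.103); state += dt/6·(k1+2k2+2k3+k4)
t=0.020: state=(1.932)
t=0.040: state=(1.954)
t=0.060: state=(1.976)
continuing one RK4 step at a time; state shown every 10 steps (Δt=0.2):
t=0.200: state=(2.134)
t=0.400: state=(2.365)
t=0.600: state=(2.600)
t=0.800: state=(2.833)
t=0.980: state=(3.040)
next step: t=1.000: state=(3.062) — x has crossed 3.04
linear interpolation between t=0.980 (3.03979) and t=1.000 (3.06240) → t≈0.980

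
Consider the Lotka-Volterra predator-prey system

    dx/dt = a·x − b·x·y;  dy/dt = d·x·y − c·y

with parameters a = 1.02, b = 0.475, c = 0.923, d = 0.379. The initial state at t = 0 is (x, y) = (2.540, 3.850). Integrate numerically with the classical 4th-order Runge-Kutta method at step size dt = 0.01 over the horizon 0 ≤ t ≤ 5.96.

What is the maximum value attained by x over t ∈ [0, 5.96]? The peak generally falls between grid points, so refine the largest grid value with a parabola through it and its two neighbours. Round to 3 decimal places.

t=0.000: state=(2.540, 3.850)
step 1 (dt=0.01): k1=(-2.054, 0.153), k2=(-2.047, 0.138), k3=(-2.047, 0.138), k4=(-2.039, 0.123); state += dt/6·(k1+2k2+2k3+k4)
t=0.010: state=(2.520, 3.851)
t=0.020: state=(2.499, 3.852)
t=0.030: state=(2.479, 3.853)
continuing one RK4 step at a time; state shown every 20 steps (Δt=0.2):
t=0.200: state=(2.161, 3.824)
t=0.400: state=(1.853, 3.700)
t=0.600: state=(1.613, 3.507)
t=0.800: state=(1.433, 3.271)
t=1.000: state=(1.304, 3.016)
t=1.200: state=(1.215, 2.758)
t=1.400: state=(1.160, 2.509)
t=1.600: state=(1.134, 2.275)
t=1.800: state=(1.132, 2.061)
t=2.000: state=(1.152, 1.868)
t=2.200: state=(1.193, 1.697)
t=2.400: state=(1.254, 1.548)
t=2.600: state=(1.336, 1.420)
t=2.800: state=(1.439, 1.311)
t=3.000: state=(1.565, 1.221)
t=3.200: state=(1.715, 1.150)
t=3.400: state=(1.890, 1.096)
t=3.600: state=(2.093, 1.059)
t=3.800: state=(2.323, 1.041)
t=4.000: state=(2.581, 1.042)
t=4.200: state=(2.864, 1.065)
t=4.400: state=(3.167, 1.113)
t=4.600: state=(3.483, 1.190)
t=4.800: state=(3.795, 1.304)
t=5.000: state=(4.082, 1.462)
t=5.200: state=(4.316, 1.671)
t=5.400: state=(4.460, 1.939)
t=5.600: state=(4.482, 2.265)
t=5.800: state=(4.356, 2.635)
t=5.960: state=(4.148, 2.943)
largest grid value and its neighbours: x(5.520)=4.48986, x(5.530)=4.49009, x(5.540)=4.48996
parabola through these three points peaks at t≈5.531 with x≈4.49009

max x = 4.490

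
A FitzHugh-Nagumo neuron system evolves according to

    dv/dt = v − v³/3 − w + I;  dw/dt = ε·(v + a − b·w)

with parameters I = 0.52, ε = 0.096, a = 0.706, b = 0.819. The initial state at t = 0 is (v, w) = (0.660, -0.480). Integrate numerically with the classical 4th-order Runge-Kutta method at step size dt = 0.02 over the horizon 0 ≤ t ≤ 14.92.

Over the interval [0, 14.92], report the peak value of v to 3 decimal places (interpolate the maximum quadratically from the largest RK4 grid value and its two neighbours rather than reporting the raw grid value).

t=0.000: state=(0.660, -0.480)
step 1 (dt=0.02): k1=(1.564, 0.169), k2=(1.571, 0.170), k3=(1.571, 0.170), k4=(1.578, 0.172); state += dt/6·(k1+2k2+2k3+k4)
t=0.020: state=(0.691, -0.477)
t=0.040: state=(0.723, -0.473)
t=0.060: state=(0.755, -0.470)
continuing one RK4 step at a time; state shown every 25 steps (Δt=0.5):
t=0.500: state=(1.440, -0.378)
t=1.000: state=(1.878, -0.251)
t=1.500: state=(1.977, -0.116)
t=2.000: state=(1.965, 0.015)
t=2.500: state=(1.929, 0.139)
t=3.000: state=(1.886, 0.257)
t=3.500: state=(1.842, 0.368)
t=4.000: state=(1.797, 0.472)
t=4.500: state=(1.752, 0.571)
t=5.000: state=(1.706, 0.663)
t=5.500: state=(1.659, 0.750)
t=6.000: state=(1.612, 0.832)
t=6.500: state=(1.563, 0.908)
t=7.000: state=(1.514, 0.978)
t=7.500: state=(1.463, 1.044)
t=8.000: state=(1.410, 1.104)
t=8.500: state=(1.354, 1.160)
t=9.000: state=(1.296, 1.211)
t=9.500: state=(1.233, 1.257)
t=10.000: state=(1.166, 1.298)
t=10.500: state=(1.092, 1.335)
t=11.000: state=(1.008, 1.366)
t=11.500: state=(0.911, 1.392)
t=12.000: state=(0.793, 1.411)
t=12.500: state=(0.641, 1.424)
t=13.000: state=(0.431, 1.428)
t=13.500: state=(0.115, 1.419)
t=14.000: state=(-0.385, 1.392)
t=14.500: state=(-1.093, 1.338)
t=14.920: state=(-1.622, 1.268)
largest grid value and its neighbours: v(1.600)=1.97876, v(1.620)=1.97882, v(1.640)=1.97877
parabola through these three points peaks at t≈1.621 with v≈1.97882

max v = 1.979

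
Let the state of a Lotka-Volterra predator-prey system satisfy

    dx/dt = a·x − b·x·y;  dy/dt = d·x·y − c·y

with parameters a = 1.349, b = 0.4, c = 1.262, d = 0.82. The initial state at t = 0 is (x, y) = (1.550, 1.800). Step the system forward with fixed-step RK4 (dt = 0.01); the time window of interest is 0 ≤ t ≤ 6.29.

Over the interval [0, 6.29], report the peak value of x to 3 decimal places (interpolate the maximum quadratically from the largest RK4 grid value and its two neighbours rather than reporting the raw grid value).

max x = 2.629

t=0.000: state=(1.550, 1.800)
step 1 (dt=0.01): k1=(0.975, 0.016), k2=(0.978, 0.023), k3=(0.978, 0.023), k4=(0.981, 0.031); state += dt/6·(k1+2k2+2k3+k4)
t=0.010: state=(1.560, 1.800)
t=0.020: state=(1.570, 1.801)
t=0.030: state=(1.580, 1.801)
continuing one RK4 step at a time; state shown every 25 steps (Δt=0.25):
t=0.250: state=(1.811, 1.852)
t=0.500: state=(2.093, 2.015)
t=0.750: state=(2.364, 2.323)
t=1.000: state=(2.566, 2.813)
t=1.250: state=(2.626, 3.505)
t=1.500: state=(2.488, 4.333)
t=1.750: state=(2.171, 5.107)
t=2.000: state=(1.776, 5.584)
t=2.250: state=(1.415, 5.642)
t=2.500: state=(1.142, 5.340)
t=2.750: state=(0.961, 4.825)
t=3.000: state=(0.856, 4.235)
t=3.250: state=(0.808, 3.661)
t=3.500: state=(0.806, 3.149)
t=3.750: state=(0.843, 2.718)
t=4.000: state=(0.917, 2.373)
t=4.250: state=(1.027, 2.111)
t=4.500: state=(1.176, 1.929)
t=4.750: state=(1.367, 1.825)
t=5.000: state=(1.599, 1.803)
t=5.250: state=(1.866, 1.874)
t=5.500: state=(2.149, 2.063)
t=5.750: state=(2.412, 2.404)
t=6.000: state=(2.592, 2.934)
t=6.250: state=(2.615, 3.662)
t=6.290: state=(2.600, 3.792)
largest grid value and its neighbours: x(6.150)=2.62888, x(6.160)=2.62896, x(6.170)=2.62872
parabola through these three points peaks at t≈6.158 with x≈2.62897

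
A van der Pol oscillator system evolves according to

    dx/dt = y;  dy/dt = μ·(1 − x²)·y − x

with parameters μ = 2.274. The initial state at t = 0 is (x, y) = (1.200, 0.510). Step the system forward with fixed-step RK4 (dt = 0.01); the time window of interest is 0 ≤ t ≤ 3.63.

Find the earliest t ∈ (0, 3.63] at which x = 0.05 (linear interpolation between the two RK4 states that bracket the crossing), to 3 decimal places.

t=0.000: state=(1.200, 0.510)
step 1 (dt=0.01): k1=(0.510, -1.710), k2=(0.501, -1.711), k3=(0.501, -1.711), k4=(0.493, -1.712); state += dt/6·(k1+2k2+2k3+k4)
t=0.010: state=(1.205, 0.493)
t=0.020: state=(1.210, 0.476)
t=0.030: state=(1.215, 0.459)
continuing one RK4 step at a time; state shown every 20 steps (Δt=0.2):
t=0.200: state=(1.268, 0.181)
t=0.400: state=(1.277, -0.086)
t=0.600: state=(1.238, -0.288)
t=0.800: state=(1.164, -0.454)
t=1.000: state=(1.057, -0.619)
t=1.200: state=(0.913, -0.826)
t=1.400: state=(0.720, -1.136)
t=1.600: state=(0.445, -1.663)
t=1.790: state=(0.053, -2.538)
next step: t=1.800: state=(0.027, -2.597) — x has crossed 0.05
linear interpolation between t=1.790 (0.05271) and t=1.800 (0.02704) → t≈1.791

t = 1.791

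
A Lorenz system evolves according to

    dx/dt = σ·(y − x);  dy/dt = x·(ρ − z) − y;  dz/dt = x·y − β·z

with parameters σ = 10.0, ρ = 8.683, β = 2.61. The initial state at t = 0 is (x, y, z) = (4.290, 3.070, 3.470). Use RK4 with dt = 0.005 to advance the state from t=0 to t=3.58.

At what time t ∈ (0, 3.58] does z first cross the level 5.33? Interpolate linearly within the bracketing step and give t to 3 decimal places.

t = 0.201

t=0.000: state=(4.290, 3.070, 3.470)
step 1 (dt=0.005): k1=(-12.200, 19.294, 4.114), k2=(-11.413, 19.043, 4.199), k3=(-11.439, 19.053, 4.201), k4=(-10.675, 18.811, 4.286); state += dt/6·(k1+2k2+2k3+k4)
t=0.005: state=(4.233, 3.165, 3.491)
t=0.010: state=(4.183, 3.258, 3.513)
t=0.015: state=(4.140, 3.349, 3.536)
continuing one RK4 step at a time; state shown every 40 steps (Δt=0.2):
t=0.200: state=(4.978, 5.974, 5.310)
next step: t=0.205: state=(5.028, 6.028, 5.390) — z has crossed 5.33
linear interpolation between t=0.200 (5.31006) and t=0.205 (5.39035) → t≈0.201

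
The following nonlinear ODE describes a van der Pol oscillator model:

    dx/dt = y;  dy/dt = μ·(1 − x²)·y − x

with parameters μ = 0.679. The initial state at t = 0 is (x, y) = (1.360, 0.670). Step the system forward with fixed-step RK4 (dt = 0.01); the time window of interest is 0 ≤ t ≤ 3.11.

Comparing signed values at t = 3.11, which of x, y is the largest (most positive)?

largest component: y

t=0.000: state=(1.360, 0.670)
step 1 (dt=0.01): k1=(0.670, -1.747), k2=(0.661, -1.749), k3=(0.661, -1.749), k4=(0.653, -1.751); state += dt/6·(k1+2k2+2k3+k4)
t=0.010: state=(1.367, 0.653)
t=0.020: state=(1.373, 0.635)
t=0.030: state=(1.379, 0.617)
continuing one RK4 step at a time; state shown every 20 steps (Δt=0.2):
t=0.200: state=(1.459, 0.321)
t=0.400: state=(1.490, -0.000)
t=0.600: state=(1.462, -0.274)
t=0.800: state=(1.384, -0.505)
t=1.000: state=(1.262, -0.708)
t=1.200: state=(1.101, -0.901)
t=1.400: state=(0.901, -1.101)
t=1.600: state=(0.659, -1.322)
t=1.800: state=(0.371, -1.568)
t=2.000: state=(0.031, -1.828)
t=2.200: state=(-0.358, -2.050)
t=2.400: state=(-0.779, -2.126)
t=2.600: state=(-1.190, -1.933)
t=2.800: state=(-1.533, -1.457)
t=3.000: state=(-1.765, -0.855)
t=3.110: state=(-1.841, -0.539)
compare at T: x=-1.841, y=-0.539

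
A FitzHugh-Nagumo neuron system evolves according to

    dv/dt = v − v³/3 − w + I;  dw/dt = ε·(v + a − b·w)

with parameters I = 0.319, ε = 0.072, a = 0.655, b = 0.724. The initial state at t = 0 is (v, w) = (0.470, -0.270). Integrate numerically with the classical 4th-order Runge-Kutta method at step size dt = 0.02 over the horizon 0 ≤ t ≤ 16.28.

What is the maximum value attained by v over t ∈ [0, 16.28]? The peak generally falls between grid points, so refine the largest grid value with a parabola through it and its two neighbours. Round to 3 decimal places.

max v = 1.850

t=0.000: state=(0.470, -0.270)
step 1 (dt=0.02): k1=(1.024, 0.095), k2=(1.031, 0.096), k3=(1.031, 0.096), k4=(1.038, 0.096); state += dt/6·(k1+2k2+2k3+k4)
t=0.020: state=(0.491, -0.268)
t=0.040: state=(0.512, -0.266)
t=0.060: state=(0.533, -0.264)
continuing one RK4 step at a time; state shown every 50 steps (Δt=1):
t=1.000: state=(1.555, -0.137)
t=2.000: state=(1.849, 0.039)
t=3.000: state=(1.812, 0.212)
t=4.000: state=(1.742, 0.372)
t=5.000: state=(1.667, 0.519)
t=6.000: state=(1.588, 0.652)
t=7.000: state=(1.505, 0.774)
t=8.000: state=(1.415, 0.883)
t=9.000: state=(1.317, 0.980)
t=10.000: state=(1.203, 1.064)
t=11.000: state=(1.066, 1.136)
t=12.000: state=(0.883, 1.193)
t=13.000: state=(0.593, 1.231)
t=14.000: state=(-0.015, 1.238)
t=15.000: state=(-1.356, 1.176)
t=16.000: state=(-1.983, 1.037)
t=16.280: state=(-1.998, 0.995)
largest grid value and its neighbours: v(2.080)=1.84986, v(2.100)=1.84993, v(2.120)=1.84993
parabola through these three points peaks at t≈2.109 with v≈1.84994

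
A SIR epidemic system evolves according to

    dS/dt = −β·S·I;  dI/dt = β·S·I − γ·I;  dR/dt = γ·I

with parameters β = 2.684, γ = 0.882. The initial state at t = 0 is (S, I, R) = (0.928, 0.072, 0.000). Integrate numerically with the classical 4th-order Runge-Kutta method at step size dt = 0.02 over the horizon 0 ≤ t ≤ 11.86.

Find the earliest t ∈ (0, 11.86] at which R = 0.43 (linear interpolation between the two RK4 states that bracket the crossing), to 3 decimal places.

t=0.000: state=(0.928, 0.072, 0.000)
step 1 (dt=0.02): k1=(-0.179, 0.116, 0.064), k2=(-0.182, 0.117, 0.065), k3=(-0.182, 0.117, 0.065), k4=(-0.184, 0.119, 0.066); state += dt/6·(k1+2k2+2k3+k4)
t=0.020: state=(0.924, 0.074, 0.001)
t=0.040: state=(0.921, 0.077, 0.003)
t=0.060: state=(0.917, 0.079, 0.004)
continuing one RK4 step at a time; state shown every 25 steps (Δt=0.5):
t=0.500: state=(0.803, 0.149, 0.047)
t=1.000: state=(0.615, 0.250, 0.135)
t=1.500: state=(0.417, 0.320, 0.263)
t=2.000: state=(0.268, 0.324, 0.408)
t=2.060: state=(0.255, 0.320, 0.425)
next step: t=2.080: state=(0.250, 0.319, 0.430) — R has crossed 0.43
linear interpolation between t=2.060 (0.42472) and t=2.080 (0.43036) → t≈2.079

t = 2.079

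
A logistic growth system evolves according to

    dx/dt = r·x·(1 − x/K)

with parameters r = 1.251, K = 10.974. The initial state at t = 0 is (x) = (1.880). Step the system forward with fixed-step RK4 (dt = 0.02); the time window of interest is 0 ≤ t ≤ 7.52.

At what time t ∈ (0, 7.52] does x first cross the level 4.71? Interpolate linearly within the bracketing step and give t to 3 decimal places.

t = 1.032

t=0.000: state=(1.880)
step 1 (dt=0.02): k1=(1.949), k2=(1.965), k3=(1.965), k4=(1.981); state += dt/6·(k1+2k2+2k3+k4)
t=0.020: state=(1.919)
t=0.040: state=(1.959)
t=0.060: state=(2.000)
continuing one RK4 step at a time; state shown every 25 steps (Δt=0.5):
t=0.500: state=(3.059)
t=1.000: state=(4.602)
t=1.020: state=(4.669)
next step: t=1.040: state=(4.736) — x has crossed 4.71
linear interpolation between t=1.020 (4.66920) and t=1.040 (4.73644) → t≈1.032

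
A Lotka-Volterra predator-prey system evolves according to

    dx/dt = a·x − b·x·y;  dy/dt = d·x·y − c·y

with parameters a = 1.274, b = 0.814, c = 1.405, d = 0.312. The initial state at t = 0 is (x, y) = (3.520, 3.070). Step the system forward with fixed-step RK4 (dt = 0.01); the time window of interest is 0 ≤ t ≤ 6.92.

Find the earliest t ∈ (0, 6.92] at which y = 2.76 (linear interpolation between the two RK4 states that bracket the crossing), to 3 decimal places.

t=0.000: state=(3.520, 3.070)
step 1 (dt=0.01): k1=(-4.312, -0.942), k2=(-4.272, -0.961), k3=(-4.272, -0.961), k4=(-4.232, -0.980); state += dt/6·(k1+2k2+2k3+k4)
t=0.010: state=(3.477, 3.060)
t=0.020: state=(3.435, 3.050)
t=0.030: state=(3.394, 3.040)
t=0.230: state=(2.724, 2.774)
next step: t=0.240: state=(2.698, 2.759) — y has crossed 2.76
linear interpolation between t=0.230 (2.77412) and t=0.240 (2.75865) → t≈0.239

t = 0.239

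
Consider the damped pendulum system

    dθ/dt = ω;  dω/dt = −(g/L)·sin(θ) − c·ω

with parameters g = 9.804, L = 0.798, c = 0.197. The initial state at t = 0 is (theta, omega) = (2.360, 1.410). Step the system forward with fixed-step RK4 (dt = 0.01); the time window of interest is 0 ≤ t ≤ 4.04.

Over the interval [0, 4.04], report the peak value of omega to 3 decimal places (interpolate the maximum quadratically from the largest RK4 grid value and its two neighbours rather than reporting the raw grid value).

t=0.000: state=(2.360, 1.410)
step 1 (dt=0.01): k1=(1.410, -8.932), k2=(1.365, -8.861), k3=(1.366, -8.863), k4=(1.321, -8.795); state += dt/6·(k1+2k2+2k3+k4)
t=0.010: state=(2.374, 1.321)
t=0.020: state=(2.386, 1.234)
t=0.030: state=(2.398, 1.148)
continuing one RK4 step at a time; state shown every 20 steps (Δt=0.2):
t=0.200: state=(2.478, -0.188)
t=0.400: state=(2.284, -1.794)
t=0.600: state=(1.729, -3.847)
t=0.800: state=(0.740, -5.904)
t=1.000: state=(-0.494, -5.945)
t=1.200: state=(-1.481, -3.735)
t=1.400: state=(-1.975, -1.254)
t=1.600: state=(-2.002, 0.959)
t=1.800: state=(-1.586, 3.234)
t=2.000: state=(-0.720, 5.271)
t=2.200: state=(0.394, 5.436)
t=2.400: state=(1.303, 3.424)
t=2.600: state=(1.734, 0.901)
t=2.800: state=(1.672, -1.507)
t=3.000: state=(1.136, -3.809)
t=3.200: state=(0.211, -5.147)
t=3.400: state=(-0.768, -4.271)
t=3.600: state=(-1.402, -1.968)
t=3.800: state=(-1.546, 0.512)
t=4.000: state=(-1.205, 2.860)
t=4.040: state=(-1.082, 3.283)
largest grid value and its neighbours: omega(2.100)=5.68684, omega(2.110)=5.69263, omega(2.120)=5.69147
parabola through these three points peaks at t≈2.113 with omega≈5.69302

max omega = 5.693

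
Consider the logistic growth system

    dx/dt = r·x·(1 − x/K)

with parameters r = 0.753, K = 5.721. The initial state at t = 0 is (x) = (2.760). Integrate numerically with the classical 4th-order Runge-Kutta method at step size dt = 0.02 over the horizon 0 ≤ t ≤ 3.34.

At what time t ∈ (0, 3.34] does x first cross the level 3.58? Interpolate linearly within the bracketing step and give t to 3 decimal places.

t=0.000: state=(2.760)
step 1 (dt=0.02): k1=(1.076), k2=(1.076), k3=(1.076), k4=(1.076); state += dt/6·(k1+2k2+2k3+k4)
t=0.020: state=(2.782)
t=0.040: state=(2.803)
t=0.060: state=(2.825)
continuing one RK4 step at a time; state shown every 10 steps (Δt=0.2):
t=0.200: state=(2.975)
t=0.400: state=(3.189)
t=0.600: state=(3.400)
t=0.760: state=(3.564)
next step: t=0.780: state=(3.584) — x has crossed 3.58
linear interpolation between t=0.760 (3.56376) and t=0.780 (3.58396) → t≈0.776

t = 0.776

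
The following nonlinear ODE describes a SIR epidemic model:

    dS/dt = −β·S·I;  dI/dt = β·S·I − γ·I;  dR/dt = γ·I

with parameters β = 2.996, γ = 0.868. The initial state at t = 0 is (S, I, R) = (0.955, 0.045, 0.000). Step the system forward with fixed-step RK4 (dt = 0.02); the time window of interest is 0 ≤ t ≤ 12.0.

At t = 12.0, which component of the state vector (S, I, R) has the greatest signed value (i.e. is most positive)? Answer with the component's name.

largest component: R

t=0.000: state=(0.955, 0.045, 0.000)
step 1 (dt=0.02): k1=(-0.129, 0.090, 0.039), k2=(-0.131, 0.091, 0.040), k3=(-0.131, 0.091, 0.040), k4=(-0.134, 0.093, 0.041); state += dt/6·(k1+2k2+2k3+k4)
t=0.020: state=(0.952, 0.047, 0.001)
t=0.040: state=(0.950, 0.049, 0.002)
t=0.060: state=(0.947, 0.051, 0.002)
continuing one RK4 step at a time; state shown every 25 steps (Δt=0.5):
t=0.500: state=(0.853, 0.114, 0.033)
t=1.000: state=(0.661, 0.232, 0.107)
t=1.500: state=(0.427, 0.340, 0.233)
t=2.000: state=(0.250, 0.362, 0.388)
t=2.500: state=(0.150, 0.314, 0.537)
t=3.000: state=(0.099, 0.244, 0.658)
t=3.500: state=(0.072, 0.179, 0.749)
t=4.000: state=(0.057, 0.128, 0.815)
t=4.500: state=(0.049, 0.090, 0.862)
t=5.000: state=(0.044, 0.062, 0.894)
t=5.500: state=(0.040, 0.043, 0.917)
t=6.000: state=(0.038, 0.029, 0.932)
t=6.500: state=(0.037, 0.020, 0.943)
t=7.000: state=(0.036, 0.014, 0.950)
t=7.500: state=(0.035, 0.009, 0.955)
t=8.000: state=(0.035, 0.006, 0.959)
t=8.500: state=(0.035, 0.004, 0.961)
t=9.000: state=(0.034, 0.003, 0.963)
t=9.500: state=(0.034, 0.002, 0.964)
t=10.000: state=(0.034, 0.001, 0.964)
t=10.500: state=(0.034, 0.001, 0.965)
t=11.000: state=(0.034, 0.001, 0.965)
t=11.500: state=(0.034, 0.000, 0.965)
t=12.000: state=(0.034, 0.000, 0.966)
compare at T: S=0.034, I=0.000, R=0.966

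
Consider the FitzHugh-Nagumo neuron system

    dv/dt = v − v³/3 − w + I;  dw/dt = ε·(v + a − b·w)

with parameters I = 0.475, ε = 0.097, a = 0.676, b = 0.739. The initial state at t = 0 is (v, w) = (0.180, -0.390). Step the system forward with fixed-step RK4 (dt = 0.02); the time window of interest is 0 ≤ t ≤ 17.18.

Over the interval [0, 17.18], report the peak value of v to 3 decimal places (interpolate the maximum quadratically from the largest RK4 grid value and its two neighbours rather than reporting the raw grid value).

t=0.000: state=(0.180, -0.390)
step 1 (dt=0.02): k1=(1.043, 0.111), k2=(1.052, 0.112), k3=(1.052, 0.112), k4=(1.061, 0.113); state += dt/6·(k1+2k2+2k3+k4)
t=0.020: state=(0.201, -0.388)
t=0.040: state=(0.222, -0.385)
t=0.060: state=(0.244, -0.383)
continuing one RK4 step at a time; state shown every 50 steps (Δt=1):
t=1.000: state=(1.481, -0.222)
t=2.000: state=(1.914, 0.024)
t=3.000: state=(1.864, 0.263)
t=4.000: state=(1.775, 0.478)
t=5.000: state=(1.680, 0.670)
t=6.000: state=(1.581, 0.840)
t=7.000: state=(1.476, 0.988)
t=8.000: state=(1.362, 1.116)
t=9.000: state=(1.232, 1.223)
t=10.000: state=(1.077, 1.310)
t=11.000: state=(0.870, 1.375)
t=12.000: state=(0.539, 1.410)
t=13.000: state=(-0.171, 1.398)
t=14.000: state=(-1.546, 1.284)
t=15.000: state=(-1.971, 1.085)
t=16.000: state=(-1.934, 0.890)
t=17.000: state=(-1.868, 0.714)
t=17.180: state=(-1.856, 0.684)
largest grid value and its neighbours: v(2.080)=1.91495, v(2.100)=1.91500, v(2.120)=1.91496
parabola through these three points peaks at t≈2.102 with v≈1.91500

max v = 1.915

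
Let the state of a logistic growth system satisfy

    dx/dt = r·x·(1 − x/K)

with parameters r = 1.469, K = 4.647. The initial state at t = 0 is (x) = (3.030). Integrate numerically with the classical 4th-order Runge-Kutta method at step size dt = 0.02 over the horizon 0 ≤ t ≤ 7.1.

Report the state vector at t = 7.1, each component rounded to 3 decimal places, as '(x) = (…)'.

(x) = (4.647)

t=0.000: state=(3.030)
step 1 (dt=0.02): k1=(1.549), k2=(1.542), k3=(1.542), k4=(1.535); state += dt/6·(k1+2k2+2k3+k4)
t=0.020: state=(3.061)
t=0.040: state=(3.091)
t=0.060: state=(3.122)
continuing one RK4 step at a time; state shown every 25 steps (Δt=0.5):
t=0.500: state=(3.700)
t=1.000: state=(4.139)
t=1.500: state=(4.388)
t=2.000: state=(4.519)
t=2.500: state=(4.585)
t=3.000: state=(4.617)
t=3.500: state=(4.633)
t=4.000: state=(4.640)
t=4.500: state=(4.644)
t=5.000: state=(4.645)
t=5.500: state=(4.646)
t=6.000: state=(4.647)
t=6.500: state=(4.647)
t=7.000: state=(4.647)
t=7.100: state=(4.647)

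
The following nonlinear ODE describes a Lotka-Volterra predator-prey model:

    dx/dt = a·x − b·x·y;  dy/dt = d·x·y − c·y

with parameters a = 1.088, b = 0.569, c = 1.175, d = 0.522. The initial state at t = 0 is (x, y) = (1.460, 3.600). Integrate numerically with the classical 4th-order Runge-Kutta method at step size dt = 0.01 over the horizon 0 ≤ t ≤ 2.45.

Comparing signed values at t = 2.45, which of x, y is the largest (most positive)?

largest component: x

t=0.000: state=(1.460, 3.600)
step 1 (dt=0.01): k1=(-1.402, -1.486), k2=(-1.389, -1.496), k3=(-1.389, -1.496), k4=(-1.377, -1.506); state += dt/6·(k1+2k2+2k3+k4)
t=0.010: state=(1.446, 3.585)
t=0.020: state=(1.432, 3.570)
t=0.030: state=(1.419, 3.555)
continuing one RK4 step at a time; state shown every 10 steps (Δt=0.1):
t=0.100: state=(1.332, 3.443)
t=0.200: state=(1.227, 3.272)
t=0.300: state=(1.141, 3.095)
t=0.400: state=(1.073, 2.915)
t=0.500: state=(1.018, 2.737)
t=0.600: state=(0.976, 2.563)
t=0.700: state=(0.945, 2.396)
t=0.800: state=(0.924, 2.237)
t=0.900: state=(0.911, 2.087)
t=1.000: state=(0.906, 1.945)
t=1.100: state=(0.907, 1.813)
t=1.200: state=(0.916, 1.691)
t=1.300: state=(0.930, 1.578)
t=1.400: state=(0.951, 1.473)
t=1.500: state=(0.978, 1.378)
t=1.600: state=(1.010, 1.290)
t=1.700: state=(1.049, 1.210)
t=1.800: state=(1.094, 1.138)
t=1.900: state=(1.146, 1.073)
t=2.000: state=(1.204, 1.014)
t=2.100: state=(1.269, 0.962)
t=2.200: state=(1.341, 0.915)
t=2.300: state=(1.421, 0.875)
t=2.400: state=(1.509, 0.840)
t=2.450: state=(1.556, 0.824)
compare at T: x=1.556, y=0.824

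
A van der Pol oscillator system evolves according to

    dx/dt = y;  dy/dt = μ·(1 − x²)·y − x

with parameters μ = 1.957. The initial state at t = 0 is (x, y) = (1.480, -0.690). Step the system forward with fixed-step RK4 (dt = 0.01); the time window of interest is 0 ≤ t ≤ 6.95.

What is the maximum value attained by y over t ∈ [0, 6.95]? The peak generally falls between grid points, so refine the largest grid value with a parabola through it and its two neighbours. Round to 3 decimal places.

max y = 3.765

t=0.000: state=(1.480, -0.690)
step 1 (dt=0.01): k1=(-0.690, 0.127), k2=(-0.689, 0.116), k3=(-0.689, 0.116), k4=(-0.689, 0.104); state += dt/6·(k1+2k2+2k3+k4)
t=0.010: state=(1.473, -0.689)
t=0.020: state=(1.466, -0.688)
t=0.030: state=(1.459, -0.687)
continuing one RK4 step at a time; state shown every 25 steps (Δt=0.25):
t=0.250: state=(1.306, -0.718)
t=0.500: state=(1.113, -0.844)
t=0.750: state=(0.874, -1.098)
t=1.000: state=(0.544, -1.592)
t=1.250: state=(0.038, -2.556)
t=1.500: state=(-0.762, -3.749)
t=1.750: state=(-1.628, -2.613)
t=2.000: state=(-1.991, -0.528)
t=2.250: state=(-2.019, 0.143)
t=2.500: state=(-1.959, 0.298)
t=2.750: state=(-1.878, 0.349)
t=3.000: state=(-1.786, 0.384)
t=3.250: state=(-1.686, 0.422)
t=3.500: state=(-1.574, 0.469)
t=3.750: state=(-1.450, 0.533)
t=4.000: state=(-1.306, 0.624)
t=4.250: state=(-1.133, 0.765)
t=4.500: state=(-0.915, 1.000)
t=4.750: state=(-0.618, 1.429)
t=5.000: state=(-0.167, 2.263)
t=5.250: state=(0.555, 3.520)
t=5.500: state=(1.456, 3.128)
t=5.750: state=(1.944, 0.869)
t=6.000: state=(2.019, -0.060)
t=6.250: state=(1.970, -0.277)
t=6.500: state=(1.892, -0.341)
t=6.750: state=(1.801, -0.378)
t=6.950: state=(1.723, -0.407)
largest grid value and its neighbours: y(5.340)=3.76030, y(5.350)=3.76472, y(5.360)=3.76366
parabola through these three points peaks at t≈5.353 with y≈3.76498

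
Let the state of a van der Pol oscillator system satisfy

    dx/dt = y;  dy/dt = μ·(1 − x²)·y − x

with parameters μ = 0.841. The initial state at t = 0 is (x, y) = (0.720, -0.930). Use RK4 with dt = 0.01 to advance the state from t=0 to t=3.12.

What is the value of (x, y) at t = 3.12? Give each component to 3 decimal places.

t=0.000: state=(0.720, -0.930)
step 1 (dt=0.01): k1=(-0.930, -1.097), k2=(-0.935, -1.099), k3=(-0.935, -1.100), k4=(-0.941, -1.102); state += dt/6·(k1+2k2+2k3+k4)
t=0.010: state=(0.711, -0.941)
t=0.020: state=(0.701, -0.952)
t=0.030: state=(0.692, -0.963)
continuing one RK4 step at a time; state shown every 20 steps (Δt=0.2):
t=0.200: state=(0.511, -1.162)
t=0.400: state=(0.253, -1.424)
t=0.600: state=(-0.060, -1.702)
t=0.800: state=(-0.425, -1.941)
t=1.000: state=(-0.825, -2.016)
t=1.200: state=(-1.212, -1.796)
t=1.400: state=(-1.524, -1.290)
t=1.600: state=(-1.722, -0.691)
t=1.800: state=(-1.807, -0.185)
t=2.000: state=(-1.806, 0.175)
t=2.200: state=(-1.745, 0.420)
t=2.400: state=(-1.642, 0.598)
t=2.600: state=(-1.507, 0.746)
t=2.800: state=(-1.344, 0.889)
t=3.000: state=(-1.150, 1.049)
t=3.120: state=(-1.018, 1.159)

(x, y) = (-1.018, 1.159)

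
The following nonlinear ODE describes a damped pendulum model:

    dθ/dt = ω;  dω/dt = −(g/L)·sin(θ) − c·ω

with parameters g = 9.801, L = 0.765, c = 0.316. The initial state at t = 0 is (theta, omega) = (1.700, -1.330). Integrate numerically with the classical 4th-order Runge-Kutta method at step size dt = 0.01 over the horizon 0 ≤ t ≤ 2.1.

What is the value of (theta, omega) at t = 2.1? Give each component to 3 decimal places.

t=0.000: state=(1.700, -1.330)
step 1 (dt=0.01): k1=(-1.330, -12.285), k2=(-1.391, -12.276), k3=(-1.391, -12.276), k4=(-1.453, -12.268); state += dt/6·(k1+2k2+2k3+k4)
t=0.010: state=(1.686, -1.453)
t=0.020: state=(1.671, -1.575)
t=0.030: state=(1.655, -1.698)
continuing one RK4 step at a time; state shown every 10 steps (Δt=0.1):
t=0.100: state=(1.506, -2.547)
t=0.200: state=(1.193, -3.695)
t=0.300: state=(0.774, -4.627)
t=0.400: state=(0.282, -5.115)
t=0.500: state=(-0.228, -4.987)
t=0.600: state=(-0.695, -4.267)
t=0.700: state=(-1.069, -3.158)
t=0.800: state=(-1.321, -1.885)
t=0.900: state=(-1.445, -0.585)
t=1.000: state=(-1.439, 0.685)
t=1.100: state=(-1.309, 1.902)
t=1.200: state=(-1.062, 3.013)
t=1.300: state=(-0.714, 3.898)
t=1.400: state=(-0.296, 4.386)
t=1.500: state=(0.145, 4.342)
t=1.600: state=(0.555, 3.771)
t=1.700: state=(0.886, 2.817)
t=1.800: state=(1.111, 1.664)
t=1.900: state=(1.217, 0.450)
t=2.000: state=(1.202, -0.749)
t=2.100: state=(1.070, -1.873)

(theta, omega) = (1.070, -1.873)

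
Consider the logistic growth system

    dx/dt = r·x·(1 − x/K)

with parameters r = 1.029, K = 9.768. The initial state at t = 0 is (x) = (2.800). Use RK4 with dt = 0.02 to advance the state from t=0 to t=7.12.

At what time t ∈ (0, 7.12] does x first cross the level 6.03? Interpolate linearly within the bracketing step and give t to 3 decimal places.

t=0.000: state=(2.800)
step 1 (dt=0.02): k1=(2.055), k2=(2.064), k3=(2.064), k4=(2.073); state += dt/6·(k1+2k2+2k3+k4)
t=0.020: state=(2.841)
t=0.040: state=(2.883)
t=0.060: state=(2.925)
continuing one RK4 step at a time; state shown every 25 steps (Δt=0.5):
t=0.500: state=(3.927)
t=1.000: state=(5.170)
t=1.340: state=(6.004)
next step: t=1.360: state=(6.052) — x has crossed 6.03
linear interpolation between t=1.340 (6.00448) and t=1.360 (6.05198) → t≈1.351

t = 1.351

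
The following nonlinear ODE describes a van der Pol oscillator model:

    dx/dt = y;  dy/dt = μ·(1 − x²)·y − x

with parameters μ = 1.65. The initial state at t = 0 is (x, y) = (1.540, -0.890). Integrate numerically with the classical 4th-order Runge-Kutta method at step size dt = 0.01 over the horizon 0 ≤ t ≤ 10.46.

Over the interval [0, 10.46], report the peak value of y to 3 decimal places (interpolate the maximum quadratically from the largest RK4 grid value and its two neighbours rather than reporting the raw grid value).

max y = 3.398

t=0.000: state=(1.540, -0.890)
step 1 (dt=0.01): k1=(-0.890, 0.474), k2=(-0.888, 0.453), k3=(-0.888, 0.454), k4=(-0.885, 0.433); state += dt/6·(k1+2k2+2k3+k4)
t=0.010: state=(1.531, -0.885)
t=0.020: state=(1.522, -0.881)
t=0.030: state=(1.513, -0.878)
continuing one RK4 step at a time; state shown every 50 steps (Δt=0.5):
t=0.500: state=(1.093, -0.997)
t=1.000: state=(0.433, -1.811)
t=1.500: state=(-0.926, -3.488)
t=2.000: state=(-2.000, -0.492)
t=2.500: state=(-1.962, 0.332)
t=3.000: state=(-1.763, 0.451)
t=3.500: state=(-1.510, 0.570)
t=4.000: state=(-1.176, 0.797)
t=4.500: state=(-0.656, 1.386)
t=5.000: state=(0.398, 3.035)
t=5.500: state=(1.829, 1.475)
t=6.000: state=(1.993, -0.235)
t=6.500: state=(1.817, -0.425)
t=7.000: state=(1.578, -0.534)
t=7.500: state=(1.270, -0.722)
t=8.000: state=(0.814, -1.175)
t=8.500: state=(-0.053, -2.527)
t=9.000: state=(-1.585, -2.459)
t=9.500: state=(-2.014, 0.092)
t=10.000: state=(-1.868, 0.398)
t=10.460: state=(-1.663, 0.494)
largest grid value and its neighbours: y(5.150)=3.39685, y(5.160)=3.39804, y(5.170)=3.39537
parabola through these three points peaks at t≈5.158 with y≈3.39811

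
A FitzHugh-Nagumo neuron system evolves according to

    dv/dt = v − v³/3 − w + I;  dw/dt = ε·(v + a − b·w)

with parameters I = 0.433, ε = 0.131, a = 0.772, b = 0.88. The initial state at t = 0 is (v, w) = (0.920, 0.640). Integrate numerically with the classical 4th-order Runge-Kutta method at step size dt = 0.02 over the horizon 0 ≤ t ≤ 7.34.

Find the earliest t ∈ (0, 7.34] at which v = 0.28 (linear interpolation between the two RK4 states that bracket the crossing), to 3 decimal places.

t = 6.625

t=0.000: state=(0.920, 0.640)
step 1 (dt=0.02): k1=(0.453, 0.148), k2=(0.453, 0.148), k3=(0.453, 0.148), k4=(0.452, 0.149); state += dt/6·(k1+2k2+2k3+k4)
t=0.020: state=(0.929, 0.643)
t=0.040: state=(0.938, 0.646)
t=0.060: state=(0.947, 0.649)
continuing one RK4 step at a time; state shown every 25 steps (Δt=0.5):
t=0.500: state=(1.128, 0.719)
t=1.000: state=(1.273, 0.805)
t=1.500: state=(1.344, 0.892)
t=2.000: state=(1.356, 0.978)
t=2.500: state=(1.330, 1.058)
t=3.000: state=(1.281, 1.131)
t=3.500: state=(1.215, 1.196)
t=4.000: state=(1.135, 1.253)
t=4.500: state=(1.042, 1.301)
t=5.000: state=(0.930, 1.340)
t=5.500: state=(0.792, 1.369)
t=6.000: state=(0.613, 1.387)
t=6.500: state=(0.361, 1.390)
t=6.620: state=(0.284, 1.388)
next step: t=6.640: state=(0.270, 1.387) — v has crossed 0.28
linear interpolation between t=6.620 (0.28351) and t=6.640 (0.26981) → t≈6.625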